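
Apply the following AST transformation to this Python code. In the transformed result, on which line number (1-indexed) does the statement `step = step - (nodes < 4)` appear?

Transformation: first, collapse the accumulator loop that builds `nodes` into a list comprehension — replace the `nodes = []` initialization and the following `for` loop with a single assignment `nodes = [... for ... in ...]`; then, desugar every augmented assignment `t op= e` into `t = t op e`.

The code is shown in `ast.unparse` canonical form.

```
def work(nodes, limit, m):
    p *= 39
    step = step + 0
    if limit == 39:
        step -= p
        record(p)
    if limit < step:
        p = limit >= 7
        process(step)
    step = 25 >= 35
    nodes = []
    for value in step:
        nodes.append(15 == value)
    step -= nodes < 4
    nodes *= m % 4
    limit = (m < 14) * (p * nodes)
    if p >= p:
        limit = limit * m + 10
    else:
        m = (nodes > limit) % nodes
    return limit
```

12

Transformed code:
def work(nodes, limit, m):
    p = p * 39
    step = step + 0
    if limit == 39:
        step = step - p
        record(p)
    if limit < step:
        p = limit >= 7
        process(step)
    step = 25 >= 35
    nodes = [15 == value for value in step]
    step = step - (nodes < 4)
    nodes = nodes * (m % 4)
    limit = (m < 14) * (p * nodes)
    if p >= p:
        limit = limit * m + 10
    else:
        m = (nodes > limit) % nodes
    return limit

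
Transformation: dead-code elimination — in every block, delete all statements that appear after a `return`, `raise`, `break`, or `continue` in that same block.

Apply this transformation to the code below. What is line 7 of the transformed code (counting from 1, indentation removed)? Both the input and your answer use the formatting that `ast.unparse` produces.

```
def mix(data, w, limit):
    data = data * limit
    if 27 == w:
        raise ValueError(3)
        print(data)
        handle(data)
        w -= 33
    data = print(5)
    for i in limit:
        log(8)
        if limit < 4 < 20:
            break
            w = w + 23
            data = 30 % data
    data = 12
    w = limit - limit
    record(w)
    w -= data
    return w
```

log(8)

Transformed code:
def mix(data, w, limit):
    data = data * limit
    if 27 == w:
        raise ValueError(3)
    data = print(5)
    for i in limit:
        log(8)
        if limit < 4 < 20:
            break
    data = 12
    w = limit - limit
    record(w)
    w -= data
    return w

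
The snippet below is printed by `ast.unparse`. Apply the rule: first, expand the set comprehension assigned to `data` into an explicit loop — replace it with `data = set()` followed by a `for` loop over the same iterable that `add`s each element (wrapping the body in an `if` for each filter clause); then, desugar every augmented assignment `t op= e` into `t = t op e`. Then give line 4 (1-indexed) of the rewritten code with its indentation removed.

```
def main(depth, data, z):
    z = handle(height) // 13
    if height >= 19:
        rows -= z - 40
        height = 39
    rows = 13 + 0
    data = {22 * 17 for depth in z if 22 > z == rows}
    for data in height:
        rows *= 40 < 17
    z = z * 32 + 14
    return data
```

rows = rows - (z - 40)

Transformed code:
def main(depth, data, z):
    z = handle(height) // 13
    if height >= 19:
        rows = rows - (z - 40)
        height = 39
    rows = 13 + 0
    data = set()
    for depth in z:
        if 22 > z == rows:
            data.add(22 * 17)
    for data in height:
        rows = rows * (40 < 17)
    z = z * 32 + 14
    return data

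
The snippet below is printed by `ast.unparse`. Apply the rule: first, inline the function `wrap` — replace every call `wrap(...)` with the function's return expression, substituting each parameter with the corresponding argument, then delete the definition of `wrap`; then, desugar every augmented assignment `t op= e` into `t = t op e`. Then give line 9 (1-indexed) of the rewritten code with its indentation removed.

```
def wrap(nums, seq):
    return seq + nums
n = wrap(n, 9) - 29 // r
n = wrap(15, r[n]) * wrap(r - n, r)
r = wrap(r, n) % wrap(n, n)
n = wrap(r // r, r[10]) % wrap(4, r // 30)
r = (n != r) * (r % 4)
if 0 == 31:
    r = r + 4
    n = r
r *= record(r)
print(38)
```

r = r * record(r)

Transformed code:
n = 9 + n - 29 // r
n = (r[n] + 15) * (r + (r - n))
r = (n + r) % (n + n)
n = (r[10] + r // r) % (r // 30 + 4)
r = (n != r) * (r % 4)
if 0 == 31:
    r = r + 4
    n = r
r = r * record(r)
print(38)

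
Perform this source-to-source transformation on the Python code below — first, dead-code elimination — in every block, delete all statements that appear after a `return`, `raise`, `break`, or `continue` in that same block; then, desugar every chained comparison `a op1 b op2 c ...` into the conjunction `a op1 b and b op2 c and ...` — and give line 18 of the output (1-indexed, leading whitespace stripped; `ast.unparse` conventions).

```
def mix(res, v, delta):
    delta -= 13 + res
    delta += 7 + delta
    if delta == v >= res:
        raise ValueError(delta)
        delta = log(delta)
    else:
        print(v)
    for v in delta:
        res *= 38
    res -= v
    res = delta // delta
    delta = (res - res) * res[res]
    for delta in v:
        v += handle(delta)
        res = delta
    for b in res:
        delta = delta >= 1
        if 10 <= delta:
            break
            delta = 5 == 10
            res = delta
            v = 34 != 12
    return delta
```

if 10 <= delta:

Transformed code:
def mix(res, v, delta):
    delta -= 13 + res
    delta += 7 + delta
    if delta == v and v >= res:
        raise ValueError(delta)
    else:
        print(v)
    for v in delta:
        res *= 38
    res -= v
    res = delta // delta
    delta = (res - res) * res[res]
    for delta in v:
        v += handle(delta)
        res = delta
    for b in res:
        delta = delta >= 1
        if 10 <= delta:
            break
    return delta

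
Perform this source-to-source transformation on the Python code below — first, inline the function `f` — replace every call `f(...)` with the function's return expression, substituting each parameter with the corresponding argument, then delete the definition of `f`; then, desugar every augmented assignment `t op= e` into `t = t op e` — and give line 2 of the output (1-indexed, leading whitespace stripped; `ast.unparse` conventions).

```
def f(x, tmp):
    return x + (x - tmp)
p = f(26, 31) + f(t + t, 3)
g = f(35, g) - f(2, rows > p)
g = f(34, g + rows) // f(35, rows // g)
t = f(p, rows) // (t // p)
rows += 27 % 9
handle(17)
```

Transformed code:
p = 26 + (26 - 31) + (t + t + (t + t - 3))
g = 35 + (35 - g) - (2 + (2 - (rows > p)))
g = (34 + (34 - (g + rows))) // (35 + (35 - rows // g))
t = (p + (p - rows)) // (t // p)
rows = rows + 27 % 9
handle(17)

g = 35 + (35 - g) - (2 + (2 - (rows > p)))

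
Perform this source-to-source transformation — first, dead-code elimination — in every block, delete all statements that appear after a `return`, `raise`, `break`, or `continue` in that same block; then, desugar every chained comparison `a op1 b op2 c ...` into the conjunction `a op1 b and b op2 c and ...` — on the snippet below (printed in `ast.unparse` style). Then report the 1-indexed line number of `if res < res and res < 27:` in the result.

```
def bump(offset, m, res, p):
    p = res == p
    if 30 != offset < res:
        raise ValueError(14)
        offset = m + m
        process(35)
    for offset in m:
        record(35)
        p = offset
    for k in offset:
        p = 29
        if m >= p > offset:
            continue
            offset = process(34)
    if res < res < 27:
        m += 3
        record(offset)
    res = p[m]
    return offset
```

Transformed code:
def bump(offset, m, res, p):
    p = res == p
    if 30 != offset and offset < res:
        raise ValueError(14)
    for offset in m:
        record(35)
        p = offset
    for k in offset:
        p = 29
        if m >= p and p > offset:
            continue
    if res < res and res < 27:
        m += 3
        record(offset)
    res = p[m]
    return offset

12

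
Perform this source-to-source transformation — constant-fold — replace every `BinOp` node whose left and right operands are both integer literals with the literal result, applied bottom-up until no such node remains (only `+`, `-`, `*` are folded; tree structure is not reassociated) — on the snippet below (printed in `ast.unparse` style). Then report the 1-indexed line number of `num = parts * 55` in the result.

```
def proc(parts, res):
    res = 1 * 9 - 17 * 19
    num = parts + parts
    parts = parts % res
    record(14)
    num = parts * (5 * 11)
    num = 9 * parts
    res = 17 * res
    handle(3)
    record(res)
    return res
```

Transformed code:
def proc(parts, res):
    res = -314
    num = parts + parts
    parts = parts % res
    record(14)
    num = parts * 55
    num = 9 * parts
    res = 17 * res
    handle(3)
    record(res)
    return res

6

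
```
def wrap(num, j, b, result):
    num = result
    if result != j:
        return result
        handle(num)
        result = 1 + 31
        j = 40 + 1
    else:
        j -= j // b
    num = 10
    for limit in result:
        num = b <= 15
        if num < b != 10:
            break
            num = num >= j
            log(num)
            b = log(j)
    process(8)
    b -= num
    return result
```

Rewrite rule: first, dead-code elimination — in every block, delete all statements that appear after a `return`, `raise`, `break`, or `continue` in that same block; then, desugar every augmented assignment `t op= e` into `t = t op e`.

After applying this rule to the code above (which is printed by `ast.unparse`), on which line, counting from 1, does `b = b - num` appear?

13

Transformed code:
def wrap(num, j, b, result):
    num = result
    if result != j:
        return result
    else:
        j = j - j // b
    num = 10
    for limit in result:
        num = b <= 15
        if num < b != 10:
            break
    process(8)
    b = b - num
    return result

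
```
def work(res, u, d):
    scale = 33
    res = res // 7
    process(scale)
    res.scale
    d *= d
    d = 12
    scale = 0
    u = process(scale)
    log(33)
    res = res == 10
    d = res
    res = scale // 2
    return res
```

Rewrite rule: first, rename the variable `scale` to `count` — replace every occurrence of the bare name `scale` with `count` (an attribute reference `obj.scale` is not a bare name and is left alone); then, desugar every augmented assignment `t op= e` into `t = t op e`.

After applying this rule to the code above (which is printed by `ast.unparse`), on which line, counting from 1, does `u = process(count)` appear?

Transformed code:
def work(res, u, d):
    count = 33
    res = res // 7
    process(count)
    res.scale
    d = d * d
    d = 12
    count = 0
    u = process(count)
    log(33)
    res = res == 10
    d = res
    res = count // 2
    return res

9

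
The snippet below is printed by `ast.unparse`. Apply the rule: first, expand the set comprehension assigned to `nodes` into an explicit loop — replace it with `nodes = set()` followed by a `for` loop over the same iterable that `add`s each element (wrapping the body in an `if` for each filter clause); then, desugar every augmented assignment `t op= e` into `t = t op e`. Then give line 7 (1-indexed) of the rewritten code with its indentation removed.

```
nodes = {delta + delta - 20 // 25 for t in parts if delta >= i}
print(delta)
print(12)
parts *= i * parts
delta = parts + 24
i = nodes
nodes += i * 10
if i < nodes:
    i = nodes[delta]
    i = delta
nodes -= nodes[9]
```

Transformed code:
nodes = set()
for t in parts:
    if delta >= i:
        nodes.add(delta + delta - 20 // 25)
print(delta)
print(12)
parts = parts * (i * parts)
delta = parts + 24
i = nodes
nodes = nodes + i * 10
if i < nodes:
    i = nodes[delta]
    i = delta
nodes = nodes - nodes[9]

parts = parts * (i * parts)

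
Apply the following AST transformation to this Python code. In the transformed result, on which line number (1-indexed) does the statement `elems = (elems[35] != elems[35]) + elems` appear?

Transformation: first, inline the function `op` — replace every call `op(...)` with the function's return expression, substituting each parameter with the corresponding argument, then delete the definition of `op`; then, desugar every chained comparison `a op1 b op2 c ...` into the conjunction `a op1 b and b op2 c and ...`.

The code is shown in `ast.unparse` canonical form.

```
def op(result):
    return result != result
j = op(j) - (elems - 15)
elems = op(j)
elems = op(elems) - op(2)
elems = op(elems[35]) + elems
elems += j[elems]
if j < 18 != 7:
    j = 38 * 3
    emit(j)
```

Transformed code:
j = (j != j) - (elems - 15)
elems = j != j
elems = (elems != elems) - (2 != 2)
elems = (elems[35] != elems[35]) + elems
elems += j[elems]
if j < 18 and 18 != 7:
    j = 38 * 3
    emit(j)

4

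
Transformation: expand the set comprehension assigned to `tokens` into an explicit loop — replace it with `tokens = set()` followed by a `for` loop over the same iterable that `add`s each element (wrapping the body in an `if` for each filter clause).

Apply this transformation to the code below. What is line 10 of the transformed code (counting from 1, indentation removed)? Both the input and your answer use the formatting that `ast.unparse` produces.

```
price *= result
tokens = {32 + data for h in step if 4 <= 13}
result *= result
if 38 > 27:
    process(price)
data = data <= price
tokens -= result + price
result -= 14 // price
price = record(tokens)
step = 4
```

tokens -= result + price

Transformed code:
price *= result
tokens = set()
for h in step:
    if 4 <= 13:
        tokens.add(32 + data)
result *= result
if 38 > 27:
    process(price)
data = data <= price
tokens -= result + price
result -= 14 // price
price = record(tokens)
step = 4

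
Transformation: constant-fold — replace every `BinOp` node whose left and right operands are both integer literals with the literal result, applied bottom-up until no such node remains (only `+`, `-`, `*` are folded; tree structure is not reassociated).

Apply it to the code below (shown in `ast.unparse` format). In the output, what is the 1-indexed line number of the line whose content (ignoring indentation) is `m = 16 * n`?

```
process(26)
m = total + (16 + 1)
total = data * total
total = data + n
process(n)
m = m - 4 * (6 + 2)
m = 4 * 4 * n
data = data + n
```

7

Transformed code:
process(26)
m = total + 17
total = data * total
total = data + n
process(n)
m = m - 32
m = 16 * n
data = data + n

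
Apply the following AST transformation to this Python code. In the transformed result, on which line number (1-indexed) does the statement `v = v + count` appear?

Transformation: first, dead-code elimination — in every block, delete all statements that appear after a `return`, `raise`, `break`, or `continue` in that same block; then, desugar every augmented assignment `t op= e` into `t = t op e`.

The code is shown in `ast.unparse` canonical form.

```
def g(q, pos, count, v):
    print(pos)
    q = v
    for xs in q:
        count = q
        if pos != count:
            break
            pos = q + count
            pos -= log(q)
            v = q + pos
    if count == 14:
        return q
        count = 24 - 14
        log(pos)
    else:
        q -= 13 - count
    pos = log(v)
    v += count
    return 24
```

13

Transformed code:
def g(q, pos, count, v):
    print(pos)
    q = v
    for xs in q:
        count = q
        if pos != count:
            break
    if count == 14:
        return q
    else:
        q = q - (13 - count)
    pos = log(v)
    v = v + count
    return 24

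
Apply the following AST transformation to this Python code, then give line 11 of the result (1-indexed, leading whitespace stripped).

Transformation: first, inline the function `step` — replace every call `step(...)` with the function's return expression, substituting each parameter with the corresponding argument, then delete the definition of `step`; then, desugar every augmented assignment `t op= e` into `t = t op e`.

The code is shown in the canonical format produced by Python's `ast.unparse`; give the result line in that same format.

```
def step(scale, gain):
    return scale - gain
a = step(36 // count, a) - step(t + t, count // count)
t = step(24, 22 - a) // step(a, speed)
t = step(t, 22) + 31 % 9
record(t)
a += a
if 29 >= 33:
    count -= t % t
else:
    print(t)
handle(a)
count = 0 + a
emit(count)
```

Transformed code:
a = 36 // count - a - (t + t - count // count)
t = (24 - (22 - a)) // (a - speed)
t = t - 22 + 31 % 9
record(t)
a = a + a
if 29 >= 33:
    count = count - t % t
else:
    print(t)
handle(a)
count = 0 + a
emit(count)

count = 0 + a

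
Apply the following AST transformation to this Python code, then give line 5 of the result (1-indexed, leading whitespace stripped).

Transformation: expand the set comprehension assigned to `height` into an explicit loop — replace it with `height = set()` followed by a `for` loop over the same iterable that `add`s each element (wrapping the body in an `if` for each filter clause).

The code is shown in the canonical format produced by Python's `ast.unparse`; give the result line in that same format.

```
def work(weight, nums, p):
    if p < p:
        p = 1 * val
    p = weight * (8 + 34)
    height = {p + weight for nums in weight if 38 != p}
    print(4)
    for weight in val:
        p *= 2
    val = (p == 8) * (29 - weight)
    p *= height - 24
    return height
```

Transformed code:
def work(weight, nums, p):
    if p < p:
        p = 1 * val
    p = weight * (8 + 34)
    height = set()
    for nums in weight:
        if 38 != p:
            height.add(p + weight)
    print(4)
    for weight in val:
        p *= 2
    val = (p == 8) * (29 - weight)
    p *= height - 24
    return height

height = set()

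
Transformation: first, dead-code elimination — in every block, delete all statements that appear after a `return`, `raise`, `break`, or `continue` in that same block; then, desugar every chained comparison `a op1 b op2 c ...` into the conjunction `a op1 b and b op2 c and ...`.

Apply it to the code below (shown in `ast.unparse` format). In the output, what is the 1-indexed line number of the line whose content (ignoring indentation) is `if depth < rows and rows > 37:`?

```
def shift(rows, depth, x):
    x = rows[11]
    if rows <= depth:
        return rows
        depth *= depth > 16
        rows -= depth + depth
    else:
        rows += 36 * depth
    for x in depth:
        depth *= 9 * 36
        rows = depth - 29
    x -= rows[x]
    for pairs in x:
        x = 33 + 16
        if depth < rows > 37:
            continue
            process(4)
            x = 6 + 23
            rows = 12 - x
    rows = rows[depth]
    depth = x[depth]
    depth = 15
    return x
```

Transformed code:
def shift(rows, depth, x):
    x = rows[11]
    if rows <= depth:
        return rows
    else:
        rows += 36 * depth
    for x in depth:
        depth *= 9 * 36
        rows = depth - 29
    x -= rows[x]
    for pairs in x:
        x = 33 + 16
        if depth < rows and rows > 37:
            continue
    rows = rows[depth]
    depth = x[depth]
    depth = 15
    return x

13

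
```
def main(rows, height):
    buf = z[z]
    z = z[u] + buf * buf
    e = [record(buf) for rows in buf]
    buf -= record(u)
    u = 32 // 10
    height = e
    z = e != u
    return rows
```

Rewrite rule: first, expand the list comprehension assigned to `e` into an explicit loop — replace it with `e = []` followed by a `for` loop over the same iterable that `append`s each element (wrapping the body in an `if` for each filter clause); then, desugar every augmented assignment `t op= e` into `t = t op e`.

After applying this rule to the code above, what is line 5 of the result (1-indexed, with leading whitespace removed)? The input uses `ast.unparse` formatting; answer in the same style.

for rows in buf:

Transformed code:
def main(rows, height):
    buf = z[z]
    z = z[u] + buf * buf
    e = []
    for rows in buf:
        e.append(record(buf))
    buf = buf - record(u)
    u = 32 // 10
    height = e
    z = e != u
    return rows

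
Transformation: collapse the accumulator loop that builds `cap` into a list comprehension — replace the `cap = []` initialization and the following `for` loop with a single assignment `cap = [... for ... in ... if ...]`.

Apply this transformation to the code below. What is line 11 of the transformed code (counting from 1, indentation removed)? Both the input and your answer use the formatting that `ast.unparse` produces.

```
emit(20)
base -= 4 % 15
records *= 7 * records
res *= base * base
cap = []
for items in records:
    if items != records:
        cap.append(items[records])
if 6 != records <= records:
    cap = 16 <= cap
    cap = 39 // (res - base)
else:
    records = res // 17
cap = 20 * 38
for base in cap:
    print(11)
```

cap = 20 * 38

Transformed code:
emit(20)
base -= 4 % 15
records *= 7 * records
res *= base * base
cap = [items[records] for items in records if items != records]
if 6 != records <= records:
    cap = 16 <= cap
    cap = 39 // (res - base)
else:
    records = res // 17
cap = 20 * 38
for base in cap:
    print(11)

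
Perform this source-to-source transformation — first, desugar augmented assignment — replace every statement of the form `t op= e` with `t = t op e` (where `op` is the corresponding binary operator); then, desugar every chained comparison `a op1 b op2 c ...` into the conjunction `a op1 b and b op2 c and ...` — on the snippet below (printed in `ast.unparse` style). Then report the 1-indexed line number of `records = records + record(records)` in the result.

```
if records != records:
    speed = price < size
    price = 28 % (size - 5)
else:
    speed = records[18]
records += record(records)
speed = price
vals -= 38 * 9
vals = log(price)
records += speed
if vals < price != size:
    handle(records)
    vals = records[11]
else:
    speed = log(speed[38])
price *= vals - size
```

6

Transformed code:
if records != records:
    speed = price < size
    price = 28 % (size - 5)
else:
    speed = records[18]
records = records + record(records)
speed = price
vals = vals - 38 * 9
vals = log(price)
records = records + speed
if vals < price and price != size:
    handle(records)
    vals = records[11]
else:
    speed = log(speed[38])
price = price * (vals - size)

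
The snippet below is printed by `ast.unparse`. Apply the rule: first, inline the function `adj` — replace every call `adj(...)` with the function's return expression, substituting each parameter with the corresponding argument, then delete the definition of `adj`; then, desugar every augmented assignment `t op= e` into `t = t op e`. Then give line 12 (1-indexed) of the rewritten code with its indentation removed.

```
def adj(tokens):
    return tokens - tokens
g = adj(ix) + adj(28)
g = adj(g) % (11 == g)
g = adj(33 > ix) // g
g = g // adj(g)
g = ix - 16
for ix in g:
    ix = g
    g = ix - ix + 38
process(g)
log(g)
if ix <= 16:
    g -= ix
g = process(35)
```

g = g - ix

Transformed code:
g = ix - ix + (28 - 28)
g = (g - g) % (11 == g)
g = ((33 > ix) - (33 > ix)) // g
g = g // (g - g)
g = ix - 16
for ix in g:
    ix = g
    g = ix - ix + 38
process(g)
log(g)
if ix <= 16:
    g = g - ix
g = process(35)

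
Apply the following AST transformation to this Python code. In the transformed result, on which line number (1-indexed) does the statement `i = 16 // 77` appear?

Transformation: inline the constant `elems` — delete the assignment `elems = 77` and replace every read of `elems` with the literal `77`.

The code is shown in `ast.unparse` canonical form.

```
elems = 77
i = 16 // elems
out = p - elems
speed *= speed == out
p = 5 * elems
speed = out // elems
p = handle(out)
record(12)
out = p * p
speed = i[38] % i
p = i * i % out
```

Transformed code:
i = 16 // 77
out = p - 77
speed *= speed == out
p = 5 * 77
speed = out // 77
p = handle(out)
record(12)
out = p * p
speed = i[38] % i
p = i * i % out

1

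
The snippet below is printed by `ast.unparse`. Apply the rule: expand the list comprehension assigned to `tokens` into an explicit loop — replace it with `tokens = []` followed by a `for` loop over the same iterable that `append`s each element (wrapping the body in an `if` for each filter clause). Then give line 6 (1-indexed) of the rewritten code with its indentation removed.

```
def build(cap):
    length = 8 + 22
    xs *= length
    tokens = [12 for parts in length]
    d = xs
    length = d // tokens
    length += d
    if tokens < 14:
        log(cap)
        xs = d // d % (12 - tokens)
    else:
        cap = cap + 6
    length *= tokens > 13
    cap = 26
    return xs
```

Transformed code:
def build(cap):
    length = 8 + 22
    xs *= length
    tokens = []
    for parts in length:
        tokens.append(12)
    d = xs
    length = d // tokens
    length += d
    if tokens < 14:
        log(cap)
        xs = d // d % (12 - tokens)
    else:
        cap = cap + 6
    length *= tokens > 13
    cap = 26
    return xs

tokens.append(12)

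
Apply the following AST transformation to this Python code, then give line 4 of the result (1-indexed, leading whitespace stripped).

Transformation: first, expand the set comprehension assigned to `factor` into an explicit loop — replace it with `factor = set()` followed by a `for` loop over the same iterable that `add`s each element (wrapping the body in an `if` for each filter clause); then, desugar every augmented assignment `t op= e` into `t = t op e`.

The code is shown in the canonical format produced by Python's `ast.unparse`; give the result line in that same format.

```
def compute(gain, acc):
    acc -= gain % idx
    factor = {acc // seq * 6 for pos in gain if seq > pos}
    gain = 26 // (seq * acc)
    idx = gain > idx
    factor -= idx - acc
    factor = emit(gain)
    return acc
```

for pos in gain:

Transformed code:
def compute(gain, acc):
    acc = acc - gain % idx
    factor = set()
    for pos in gain:
        if seq > pos:
            factor.add(acc // seq * 6)
    gain = 26 // (seq * acc)
    idx = gain > idx
    factor = factor - (idx - acc)
    factor = emit(gain)
    return acc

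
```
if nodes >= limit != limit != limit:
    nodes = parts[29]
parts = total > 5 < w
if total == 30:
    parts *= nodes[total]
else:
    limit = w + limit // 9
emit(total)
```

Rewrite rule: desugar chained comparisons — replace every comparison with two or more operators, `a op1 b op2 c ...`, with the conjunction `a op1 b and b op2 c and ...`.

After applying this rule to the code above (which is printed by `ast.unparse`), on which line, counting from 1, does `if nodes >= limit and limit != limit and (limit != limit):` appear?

Transformed code:
if nodes >= limit and limit != limit and (limit != limit):
    nodes = parts[29]
parts = total > 5 and 5 < w
if total == 30:
    parts *= nodes[total]
else:
    limit = w + limit // 9
emit(total)

1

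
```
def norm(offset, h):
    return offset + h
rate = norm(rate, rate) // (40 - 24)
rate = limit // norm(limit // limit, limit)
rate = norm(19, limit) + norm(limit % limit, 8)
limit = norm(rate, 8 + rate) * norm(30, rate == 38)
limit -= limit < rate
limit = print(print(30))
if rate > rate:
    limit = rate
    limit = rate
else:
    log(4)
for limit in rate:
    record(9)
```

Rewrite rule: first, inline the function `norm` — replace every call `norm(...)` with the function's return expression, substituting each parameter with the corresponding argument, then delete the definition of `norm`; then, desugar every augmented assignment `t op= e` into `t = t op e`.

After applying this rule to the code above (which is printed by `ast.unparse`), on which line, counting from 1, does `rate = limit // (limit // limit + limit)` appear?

2

Transformed code:
rate = (rate + rate) // (40 - 24)
rate = limit // (limit // limit + limit)
rate = 19 + limit + (limit % limit + 8)
limit = (rate + (8 + rate)) * (30 + (rate == 38))
limit = limit - (limit < rate)
limit = print(print(30))
if rate > rate:
    limit = rate
    limit = rate
else:
    log(4)
for limit in rate:
    record(9)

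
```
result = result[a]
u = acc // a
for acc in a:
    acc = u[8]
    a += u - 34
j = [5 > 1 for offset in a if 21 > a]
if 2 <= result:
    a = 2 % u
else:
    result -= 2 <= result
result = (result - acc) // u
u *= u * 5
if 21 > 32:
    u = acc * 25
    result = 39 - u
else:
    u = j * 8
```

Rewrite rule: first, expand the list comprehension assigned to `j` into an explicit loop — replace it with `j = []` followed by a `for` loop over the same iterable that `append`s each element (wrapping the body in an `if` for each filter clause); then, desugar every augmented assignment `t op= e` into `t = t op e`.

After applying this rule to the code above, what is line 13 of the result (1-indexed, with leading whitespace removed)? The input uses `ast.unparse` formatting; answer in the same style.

result = result - (2 <= result)

Transformed code:
result = result[a]
u = acc // a
for acc in a:
    acc = u[8]
    a = a + (u - 34)
j = []
for offset in a:
    if 21 > a:
        j.append(5 > 1)
if 2 <= result:
    a = 2 % u
else:
    result = result - (2 <= result)
result = (result - acc) // u
u = u * (u * 5)
if 21 > 32:
    u = acc * 25
    result = 39 - u
else:
    u = j * 8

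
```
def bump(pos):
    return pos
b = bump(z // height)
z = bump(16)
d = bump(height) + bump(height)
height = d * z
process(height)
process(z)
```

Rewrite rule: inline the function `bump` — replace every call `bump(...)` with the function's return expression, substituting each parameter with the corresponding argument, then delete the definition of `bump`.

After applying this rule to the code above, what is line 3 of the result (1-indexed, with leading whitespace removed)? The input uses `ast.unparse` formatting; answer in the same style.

Transformed code:
b = z // height
z = 16
d = height + height
height = d * z
process(height)
process(z)

d = height + height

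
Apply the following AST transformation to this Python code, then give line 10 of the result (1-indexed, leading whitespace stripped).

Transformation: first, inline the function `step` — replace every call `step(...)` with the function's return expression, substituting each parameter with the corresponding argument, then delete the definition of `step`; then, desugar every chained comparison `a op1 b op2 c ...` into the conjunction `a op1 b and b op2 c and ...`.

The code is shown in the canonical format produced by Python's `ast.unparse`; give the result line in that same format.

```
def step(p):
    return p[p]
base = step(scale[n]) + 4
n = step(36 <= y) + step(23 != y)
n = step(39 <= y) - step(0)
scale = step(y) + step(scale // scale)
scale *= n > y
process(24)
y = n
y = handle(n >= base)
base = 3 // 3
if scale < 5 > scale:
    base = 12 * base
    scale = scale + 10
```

Transformed code:
base = scale[n][scale[n]] + 4
n = (36 <= y)[36 <= y] + (23 != y)[23 != y]
n = (39 <= y)[39 <= y] - 0[0]
scale = y[y] + (scale // scale)[scale // scale]
scale *= n > y
process(24)
y = n
y = handle(n >= base)
base = 3 // 3
if scale < 5 and 5 > scale:
    base = 12 * base
    scale = scale + 10

if scale < 5 and 5 > scale:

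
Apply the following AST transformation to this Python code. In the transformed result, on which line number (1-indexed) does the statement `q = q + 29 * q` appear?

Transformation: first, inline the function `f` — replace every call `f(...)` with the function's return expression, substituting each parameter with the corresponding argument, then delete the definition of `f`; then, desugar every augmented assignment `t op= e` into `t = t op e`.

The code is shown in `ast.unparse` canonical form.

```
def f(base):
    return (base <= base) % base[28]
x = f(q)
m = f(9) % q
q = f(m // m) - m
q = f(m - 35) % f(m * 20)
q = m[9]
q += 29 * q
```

6

Transformed code:
x = (q <= q) % q[28]
m = (9 <= 9) % 9[28] % q
q = (m // m <= m // m) % (m // m)[28] - m
q = (m - 35 <= m - 35) % (m - 35)[28] % ((m * 20 <= m * 20) % (m * 20)[28])
q = m[9]
q = q + 29 * q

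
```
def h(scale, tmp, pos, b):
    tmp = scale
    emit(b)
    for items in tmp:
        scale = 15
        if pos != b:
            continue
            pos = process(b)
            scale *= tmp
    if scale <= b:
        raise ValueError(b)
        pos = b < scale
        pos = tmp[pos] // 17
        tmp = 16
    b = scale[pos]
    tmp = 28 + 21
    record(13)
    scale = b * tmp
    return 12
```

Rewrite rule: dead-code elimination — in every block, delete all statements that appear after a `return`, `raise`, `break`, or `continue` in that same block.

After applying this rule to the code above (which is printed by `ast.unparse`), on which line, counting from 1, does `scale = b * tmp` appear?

13

Transformed code:
def h(scale, tmp, pos, b):
    tmp = scale
    emit(b)
    for items in tmp:
        scale = 15
        if pos != b:
            continue
    if scale <= b:
        raise ValueError(b)
    b = scale[pos]
    tmp = 28 + 21
    record(13)
    scale = b * tmp
    return 12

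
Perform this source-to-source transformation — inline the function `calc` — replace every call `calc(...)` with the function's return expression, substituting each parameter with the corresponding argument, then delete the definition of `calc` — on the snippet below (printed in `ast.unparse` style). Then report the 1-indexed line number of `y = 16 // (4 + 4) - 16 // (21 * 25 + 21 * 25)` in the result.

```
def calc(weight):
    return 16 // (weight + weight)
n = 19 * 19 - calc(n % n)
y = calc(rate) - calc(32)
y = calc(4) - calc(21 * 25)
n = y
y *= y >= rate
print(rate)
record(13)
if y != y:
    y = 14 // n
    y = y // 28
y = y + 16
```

Transformed code:
n = 19 * 19 - 16 // (n % n + n % n)
y = 16 // (rate + rate) - 16 // (32 + 32)
y = 16 // (4 + 4) - 16 // (21 * 25 + 21 * 25)
n = y
y *= y >= rate
print(rate)
record(13)
if y != y:
    y = 14 // n
    y = y // 28
y = y + 16

3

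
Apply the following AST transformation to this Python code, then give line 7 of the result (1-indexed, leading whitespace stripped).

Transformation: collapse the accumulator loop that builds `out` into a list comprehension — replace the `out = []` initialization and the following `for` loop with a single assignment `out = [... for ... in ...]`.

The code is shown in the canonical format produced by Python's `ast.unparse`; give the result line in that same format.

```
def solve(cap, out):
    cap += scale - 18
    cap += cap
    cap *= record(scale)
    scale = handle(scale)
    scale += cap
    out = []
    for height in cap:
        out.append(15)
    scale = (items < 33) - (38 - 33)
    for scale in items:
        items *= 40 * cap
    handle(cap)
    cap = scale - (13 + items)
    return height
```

out = [15 for height in cap]

Transformed code:
def solve(cap, out):
    cap += scale - 18
    cap += cap
    cap *= record(scale)
    scale = handle(scale)
    scale += cap
    out = [15 for height in cap]
    scale = (items < 33) - (38 - 33)
    for scale in items:
        items *= 40 * cap
    handle(cap)
    cap = scale - (13 + items)
    return height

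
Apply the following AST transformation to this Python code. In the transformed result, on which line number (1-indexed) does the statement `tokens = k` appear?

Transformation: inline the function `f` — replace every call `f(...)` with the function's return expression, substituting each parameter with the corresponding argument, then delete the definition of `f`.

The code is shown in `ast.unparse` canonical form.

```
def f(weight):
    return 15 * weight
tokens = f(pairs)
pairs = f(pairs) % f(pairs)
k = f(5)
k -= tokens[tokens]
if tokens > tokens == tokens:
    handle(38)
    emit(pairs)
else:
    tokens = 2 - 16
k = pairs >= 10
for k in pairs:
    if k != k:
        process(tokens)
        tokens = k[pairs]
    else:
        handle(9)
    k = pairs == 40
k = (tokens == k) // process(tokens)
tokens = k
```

Transformed code:
tokens = 15 * pairs
pairs = 15 * pairs % (15 * pairs)
k = 15 * 5
k -= tokens[tokens]
if tokens > tokens == tokens:
    handle(38)
    emit(pairs)
else:
    tokens = 2 - 16
k = pairs >= 10
for k in pairs:
    if k != k:
        process(tokens)
        tokens = k[pairs]
    else:
        handle(9)
    k = pairs == 40
k = (tokens == k) // process(tokens)
tokens = k

19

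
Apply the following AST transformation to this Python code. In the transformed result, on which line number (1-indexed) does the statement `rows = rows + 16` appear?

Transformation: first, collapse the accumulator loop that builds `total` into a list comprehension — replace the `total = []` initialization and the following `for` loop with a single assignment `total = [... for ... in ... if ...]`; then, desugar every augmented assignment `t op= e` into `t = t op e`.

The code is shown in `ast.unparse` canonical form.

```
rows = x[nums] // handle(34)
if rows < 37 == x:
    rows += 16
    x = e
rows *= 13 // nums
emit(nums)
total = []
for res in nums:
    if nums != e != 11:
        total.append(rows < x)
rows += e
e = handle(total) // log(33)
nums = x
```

3

Transformed code:
rows = x[nums] // handle(34)
if rows < 37 == x:
    rows = rows + 16
    x = e
rows = rows * (13 // nums)
emit(nums)
total = [rows < x for res in nums if nums != e != 11]
rows = rows + e
e = handle(total) // log(33)
nums = x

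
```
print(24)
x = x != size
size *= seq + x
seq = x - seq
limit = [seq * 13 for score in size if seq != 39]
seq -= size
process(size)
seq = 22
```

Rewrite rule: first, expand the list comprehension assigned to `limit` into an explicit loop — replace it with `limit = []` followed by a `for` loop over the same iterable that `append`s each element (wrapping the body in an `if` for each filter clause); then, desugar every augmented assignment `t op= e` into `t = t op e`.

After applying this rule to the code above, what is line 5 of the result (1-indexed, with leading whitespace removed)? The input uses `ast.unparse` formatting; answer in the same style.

Transformed code:
print(24)
x = x != size
size = size * (seq + x)
seq = x - seq
limit = []
for score in size:
    if seq != 39:
        limit.append(seq * 13)
seq = seq - size
process(size)
seq = 22

limit = []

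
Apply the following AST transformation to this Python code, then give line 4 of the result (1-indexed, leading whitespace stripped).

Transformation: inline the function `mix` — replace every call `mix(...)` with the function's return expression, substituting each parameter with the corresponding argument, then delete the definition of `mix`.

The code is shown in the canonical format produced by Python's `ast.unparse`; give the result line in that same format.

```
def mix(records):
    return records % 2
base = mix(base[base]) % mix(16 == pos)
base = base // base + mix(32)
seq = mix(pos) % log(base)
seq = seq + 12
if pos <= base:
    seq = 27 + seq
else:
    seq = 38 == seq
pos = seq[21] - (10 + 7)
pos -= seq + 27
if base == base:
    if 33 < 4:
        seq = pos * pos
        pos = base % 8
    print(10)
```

seq = seq + 12

Transformed code:
base = base[base] % 2 % ((16 == pos) % 2)
base = base // base + 32 % 2
seq = pos % 2 % log(base)
seq = seq + 12
if pos <= base:
    seq = 27 + seq
else:
    seq = 38 == seq
pos = seq[21] - (10 + 7)
pos -= seq + 27
if base == base:
    if 33 < 4:
        seq = pos * pos
        pos = base % 8
    print(10)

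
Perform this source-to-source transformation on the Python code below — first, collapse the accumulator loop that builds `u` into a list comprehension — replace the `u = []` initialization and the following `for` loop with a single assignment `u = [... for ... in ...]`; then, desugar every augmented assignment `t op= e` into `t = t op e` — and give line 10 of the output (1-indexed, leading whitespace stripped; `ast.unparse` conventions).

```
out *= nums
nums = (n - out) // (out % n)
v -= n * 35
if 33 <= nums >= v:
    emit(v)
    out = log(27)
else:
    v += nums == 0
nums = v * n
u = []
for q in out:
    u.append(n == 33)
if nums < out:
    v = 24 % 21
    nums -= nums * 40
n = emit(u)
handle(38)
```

u = [n == 33 for q in out]

Transformed code:
out = out * nums
nums = (n - out) // (out % n)
v = v - n * 35
if 33 <= nums >= v:
    emit(v)
    out = log(27)
else:
    v = v + (nums == 0)
nums = v * n
u = [n == 33 for q in out]
if nums < out:
    v = 24 % 21
    nums = nums - nums * 40
n = emit(u)
handle(38)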